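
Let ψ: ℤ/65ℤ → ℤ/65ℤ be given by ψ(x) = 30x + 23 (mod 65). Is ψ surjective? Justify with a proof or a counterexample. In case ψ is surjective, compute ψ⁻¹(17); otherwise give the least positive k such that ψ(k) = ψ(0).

Recall: ψ is surjective if every y in the codomain equals ψ(x) for some x in the domain.
Since gcd(30, 65) = 5, we have 30x ≡ 0 (mod 5) for all x, so ψ(x) ≡ 3 (mod 5).
But 0 ≢ 3 (mod 5), so 0 ∈ ℤ/65ℤ has no preimage. Hence ψ is not surjective.
Since ψ is not surjective, we find the least positive k with ψ(k) = ψ(0): this means 30k ≡ 0 (mod 65), i.e. 65 ∣ 30k. Since gcd(30, 65) = 5, dividing through by 5 this holds exactly when 13 ∣ 6k, and as gcd(6, 13) = 1, exactly when 13 ∣ k.
The smallest positive such k is 13.

13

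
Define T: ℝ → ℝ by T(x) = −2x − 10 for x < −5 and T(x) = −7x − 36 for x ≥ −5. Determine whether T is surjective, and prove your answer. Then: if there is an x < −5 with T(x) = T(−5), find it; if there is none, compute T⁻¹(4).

-7

Both pieces are strictly decreasing (slopes −2 and −7), so each is injective on its own interval.
The left piece maps (−∞, −5) onto (0, ∞); the right piece maps [−5, ∞) onto (−∞, −1].
The union (0, ∞) ∪ (−∞, −1] omits the interval between 0 and −1; in particular 0 has no preimage. So T is not surjective.
Because the two images are disjoint, no x < −5 has T(x) = T(−5), so we compute T⁻¹(4): 4 lies in (0, ∞), so solve −2x − 10 = 4: x = (4 + 10)/(−2) = −7.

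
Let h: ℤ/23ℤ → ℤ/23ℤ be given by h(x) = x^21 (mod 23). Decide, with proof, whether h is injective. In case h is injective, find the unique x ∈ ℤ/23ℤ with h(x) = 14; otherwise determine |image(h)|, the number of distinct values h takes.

5

Since 23 is prime, the nonzero elements of ℤ/23ℤ form a cyclic group of order 22.
As gcd(21, 22) = 1, raising to the 21st power is a bijection on this group: if s^21 ≡ t^21 then (st^{−1})^21 = 1, and the only element of order dividing gcd(21, 22) = 1 is 1, so s = t.
With h(0) = 0 this makes h injective on all of ℤ/23ℤ, hence bijective (finite equal-size domain and codomain). In particular h is injective.
Since h is injective, we find the preimage of 14. The inverse of x ↦ x^21 on (ℤ/23ℤ)^× is x ↦ x^21, because 21·21 = 441 = 20·22 + 1 ≡ 1 (mod 22) and x^{22} = 1 for x ≠ 0 (Fermat). So h⁻¹(14) = 14^21 mod 23.
Repeated squaring mod 23: 14^1 ≡ 14, 14^2 ≡ 14² = 196 ≡ 12, 14^4 ≡ 12² = 144 ≡ 6, 14^8 ≡ 6² = 36 ≡ 13, 14^16 ≡ 13² = 169 ≡ 8. Since 21 = 16 + 4 + 1, 14^21 ≡ 8·6·14: 8·6 = 48 ≡ 2, then 2·14 = 28 ≡ 5. So 14^21 ≡ 5 (mod 23).
Hence h⁻¹(14) = 5.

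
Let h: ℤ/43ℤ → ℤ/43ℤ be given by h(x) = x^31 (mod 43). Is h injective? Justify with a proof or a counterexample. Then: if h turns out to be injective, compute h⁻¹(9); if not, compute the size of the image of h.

17

Since 43 is prime, the nonzero elements of ℤ/43ℤ form a cyclic group of order 42.
As gcd(31, 42) = 1, raising to the 31st power is a bijection on this group: if s^31 ≡ t^31 then (st^{−1})^31 = 1, and the only element of order dividing gcd(31, 42) = 1 is 1, so s = t.
With h(0) = 0 this makes h injective on all of ℤ/43ℤ, hence bijective (finite equal-size domain and codomain). In particular h is injective.
Since h is injective, we find the preimage of 9. The inverse of x ↦ x^31 on (ℤ/43ℤ)^× is x ↦ x^19, because 31·19 = 589 = 14·42 + 1 ≡ 1 (mod 42) and x^{42} = 1 for x ≠ 0 (Fermat). So h⁻¹(9) = 9^19 mod 43.
Repeated squaring mod 43: 9^1 ≡ 9, 9^2 ≡ 9² = 81 ≡ 38, 9^4 ≡ 38² = 1444 ≡ 25, 9^8 ≡ 25² = 625 ≡ 23, 9^16 ≡ 23² = 529 ≡ 13. Since 19 = 16 + 2 + 1, 9^19 ≡ 13·38·9: 13·38 = 494 ≡ 21, then 21·9 = 189 ≡ 17. So 9^19 ≡ 17 (mod 43).
Hence h⁻¹(9) = 17.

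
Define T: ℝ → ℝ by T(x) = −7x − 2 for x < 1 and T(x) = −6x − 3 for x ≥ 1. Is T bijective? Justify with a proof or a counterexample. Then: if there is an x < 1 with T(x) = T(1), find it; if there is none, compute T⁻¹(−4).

Both pieces are strictly decreasing (slopes −7 and −6), so each is injective on its own interval.
The left piece maps (−∞, 1) onto (−9, ∞); the right piece maps [1, ∞) onto (−∞, −9].
Since −9 = −9, the images partition ℝ: T is injective and surjective, hence bijective.
Because the two images are disjoint, no x < 1 has T(x) = T(1), so we compute T⁻¹(−4): −4 lies in (−9, ∞), so solve −7x − 2 = −4: x = (−4 + 2)/(−7) = 2/7.

2/7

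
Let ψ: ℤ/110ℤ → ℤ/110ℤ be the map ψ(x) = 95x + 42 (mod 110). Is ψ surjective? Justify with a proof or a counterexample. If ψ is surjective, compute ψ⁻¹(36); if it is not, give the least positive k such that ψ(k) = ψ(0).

Recall: ψ is surjective if every y in the codomain equals ψ(x) for some x in the domain.
Since gcd(95, 110) = 5, we have 95x ≡ 0 (mod 5) for all x, so ψ(x) ≡ 2 (mod 5).
But 0 ≢ 2 (mod 5), so 0 ∈ ℤ/110ℤ has no preimage. Hence ψ is not surjective.
Since ψ is not surjective, we find the least positive k with ψ(k) = ψ(0): this means 95k ≡ 0 (mod 110), i.e. 110 ∣ 95k. Since gcd(95, 110) = 5, dividing through by 5 this holds exactly when 22 ∣ 19k, and as gcd(19, 22) = 1, exactly when 22 ∣ k.
The smallest positive such k is 22.

22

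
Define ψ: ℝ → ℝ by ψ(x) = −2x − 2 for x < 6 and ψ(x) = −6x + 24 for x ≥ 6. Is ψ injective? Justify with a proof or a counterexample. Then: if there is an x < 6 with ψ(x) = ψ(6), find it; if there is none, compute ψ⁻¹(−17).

Both pieces are strictly decreasing (slopes −2 and −6), so each is injective on its own interval.
The left piece maps (−∞, 6) onto (−14, ∞); the right piece maps [6, ∞) onto (−∞, −12].
These images overlap. In particular ψ(6) = −12 (right piece), and solving −2x − 2 = −12 on the left piece gives x = 5 < 6.
So ψ(5) = ψ(6) with 5 ≠ 6, and ψ is not injective. This x = 5 is the requested value below 6.

5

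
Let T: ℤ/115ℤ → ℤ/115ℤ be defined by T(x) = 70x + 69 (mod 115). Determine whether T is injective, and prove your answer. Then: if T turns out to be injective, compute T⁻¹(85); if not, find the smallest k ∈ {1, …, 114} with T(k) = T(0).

23

We have gcd(70, 115) = 5 > 1. Taking a = 0 and b = 23: T(0) = 69 and T(23) = 70·23 + 69 = 1679 ≡ 69 (mod 115).
So T(0) = T(23) while 0 ≠ 23, therefore T is not injective.
Since T is not injective, we find the least positive k with T(k) = T(0): this means 70k ≡ 0 (mod 115), i.e. 115 ∣ 70k. Since gcd(70, 115) = 5, dividing through by 5 this holds exactly when 23 ∣ 14k, and as gcd(14, 23) = 1, exactly when 23 ∣ k.
The smallest positive such k is 23.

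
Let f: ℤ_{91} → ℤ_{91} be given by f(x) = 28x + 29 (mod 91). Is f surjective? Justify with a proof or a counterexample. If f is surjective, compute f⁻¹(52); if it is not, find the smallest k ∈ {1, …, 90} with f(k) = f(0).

13

Since gcd(28, 91) = 7, we have 28x ≡ 0 (mod 7) for all x, so f(x) ≡ 1 (mod 7).
But 0 ≢ 1 (mod 7), so 0 ∈ ℤ_{91} has no preimage. Thus f is not surjective.
Since f is not surjective, we find the least positive k with f(k) = f(0): this means 28k ≡ 0 (mod 91), i.e. 91 ∣ 28k. Since gcd(28, 91) = 7, dividing through by 7 this holds exactly when 13 ∣ 4k, and as gcd(4, 13) = 1, exactly when 13 ∣ k.
The smallest positive such k is 13.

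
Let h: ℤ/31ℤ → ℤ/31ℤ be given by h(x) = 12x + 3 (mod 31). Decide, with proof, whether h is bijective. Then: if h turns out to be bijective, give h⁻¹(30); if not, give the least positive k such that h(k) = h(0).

Recall: injectivity means: for all s, t in the domain, h(s) = h(t) implies s = t.
If h(s) = h(t), then 12s ≡ 12t (mod 31). Because gcd(12, 31) = 1, we may cancel 12 to get s ≡ t (mod 31).
We now compute 12⁻¹ mod 31 explicitly. Euclid's algorithm: 31 = 2·12 + 7, 12 = 1·7 + 5, 7 = 1·5 + 2, 5 = 2·2 + 1; back-substituting gives 1 = 13·12 − 5·31, so 12⁻¹ ≡ 13 (mod 31).
For any y ∈ ℤ/31ℤ, x = 13(y − 3) mod 31 satisfies h(x) = 12·13(y − 3) + 3 ≡ y (since 12·13 ≡ 1 mod 31). So every y has a preimage.
Thus h is bijective.
Since h is bijective, we find h⁻¹(30): we need 12x ≡ 30 − 3 ≡ 27 (mod 31). Using 12⁻¹ = 13: x ≡ 13·27 = 351 = 11·31 + 10, so x = 10.
Check: h(10) = 12·10 + 3 = 123 = 3·31 + 30 ≡ 30 (mod 31).

10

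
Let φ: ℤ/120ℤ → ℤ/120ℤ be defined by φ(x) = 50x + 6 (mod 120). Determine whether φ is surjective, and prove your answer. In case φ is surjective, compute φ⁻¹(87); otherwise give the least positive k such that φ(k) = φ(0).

Since gcd(50, 120) = 10, we have 50x ≡ 0 (mod 10) for all x, so φ(x) ≡ 6 (mod 10).
But 0 ≢ 6 (mod 10), so 0 ∈ ℤ/120ℤ has no preimage. Thus φ is not surjective.
Since φ is not surjective, we find the least positive k with φ(k) = φ(0): this means 50k ≡ 0 (mod 120), i.e. 120 ∣ 50k. Since gcd(50, 120) = 10, dividing through by 10 this holds exactly when 12 ∣ 5k, and as gcd(5, 12) = 1, exactly when 12 ∣ k.
The smallest positive such k is 12.

12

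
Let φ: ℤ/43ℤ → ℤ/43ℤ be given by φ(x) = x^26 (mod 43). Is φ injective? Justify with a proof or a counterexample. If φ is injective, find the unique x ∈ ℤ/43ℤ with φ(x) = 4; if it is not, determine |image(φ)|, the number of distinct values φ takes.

φ(21): Repeated squaring mod 43: 21^1 ≡ 21, 21^2 ≡ 21² = 441 ≡ 11, 21^4 ≡ 11² = 121 ≡ 35, 21^8 ≡ 35² = 1225 ≡ 21, 21^16 ≡ 21² = 441 ≡ 11. Since 26 = 16 + 8 + 2, 21^26 ≡ 11·21·11: 11·21 = 231 ≡ 16, then 16·11 = 176 ≡ 4. So 21^26 ≡ 4 (mod 43).
φ(22): Repeated squaring mod 43: 22^1 ≡ 22, 22^2 ≡ 22² = 484 ≡ 11, 22^4 ≡ 11² = 121 ≡ 35, 22^8 ≡ 35² = 1225 ≡ 21, 22^16 ≡ 21² = 441 ≡ 11. Since 26 = 16 + 8 + 2, 22^26 ≡ 11·21·11: 11·21 = 231 ≡ 16, then 16·11 = 176 ≡ 4. So 22^26 ≡ 4 (mod 43).
So φ(21) = φ(22) = 4 while 21 ≠ 22, so φ is not injective.
Since φ is not injective, we determine |image(φ)|. Computing x^26 mod 43 for each x (by repeated squaring, reducing mod 43 at every step), the values φ(0), φ(1), …, φ(42) are: 0, 1, 11, 15, 35, 14, 36, 6, 41, 10, 25, 16, 9, 31, 23, 38, 21, 40, 24, 13, 17, 4, 4, 17, 13, 24, 40, 21, 38, 23, 31, 9, 16, 25, 10, 41, 6, 36, 14, 35, 15, 11, 1.
The distinct values are {0, 1, 4, 6, 9, 10, 11, 13, 14, 15, 16, 17, 21, 23, 24, 25, 31, 35, 36, 38, 40, 41}; there are 22 of them.

22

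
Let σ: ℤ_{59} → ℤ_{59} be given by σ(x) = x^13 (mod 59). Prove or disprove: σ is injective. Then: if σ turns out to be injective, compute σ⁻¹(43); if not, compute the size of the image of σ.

Since 59 is prime, the nonzero elements of ℤ_{59} form a cyclic group of order 58.
As gcd(13, 58) = 1, raising to the 13th power is a bijection on this group: if a^13 ≡ b^13 then (ab^{−1})^13 = 1, and the only element of order dividing gcd(13, 58) = 1 is 1, so a = b.
With σ(0) = 0 this makes σ injective on all of ℤ_{59}, hence bijective (finite equal-size domain and codomain). In particular σ is injective.
Since σ is injective, we find the preimage of 43. The inverse of x ↦ x^13 on (ℤ_{59})^× is x ↦ x^9, because 13·9 = 117 = 2·58 + 1 ≡ 1 (mod 58) and x^{58} = 1 for x ≠ 0 (Fermat). So σ⁻¹(43) = 43^9 mod 59.
Repeated squaring mod 59: 43^1 ≡ 43, 43^2 ≡ 43² = 1849 ≡ 20, 43^4 ≡ 20² = 400 ≡ 46, 43^8 ≡ 46² = 2116 ≡ 51. Since 9 = 8 + 1, 43^9 ≡ 51·43: 51·43 = 2193 ≡ 10. So 43^9 ≡ 10 (mod 59).
Hence σ⁻¹(43) = 10.

10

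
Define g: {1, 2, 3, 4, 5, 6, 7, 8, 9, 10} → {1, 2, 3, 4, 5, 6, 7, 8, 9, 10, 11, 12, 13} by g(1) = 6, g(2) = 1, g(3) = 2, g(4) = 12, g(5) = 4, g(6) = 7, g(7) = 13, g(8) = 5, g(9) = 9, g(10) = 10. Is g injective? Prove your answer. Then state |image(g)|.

10

The values g(1), …, g(10) are 6, 1, 2, 12, 4, 7, 13, 5, 9, 10 — all distinct.
So g(x_1) = g(x_2) only when x_1 = x_2, and g is injective.
The image of g is {1, 2, 4, 5, 6, 7, 9, 10, 12, 13}, which has 10 elements.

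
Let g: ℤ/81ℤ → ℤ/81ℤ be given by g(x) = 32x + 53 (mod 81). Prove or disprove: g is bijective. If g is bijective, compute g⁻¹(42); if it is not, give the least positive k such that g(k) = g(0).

If g(a) = g(b), then 32a ≡ 32b (mod 81). Because gcd(32, 81) = 1, we may cancel 32 to get a ≡ b (mod 81).
We now compute 32⁻¹ mod 81 explicitly. Euclid's algorithm: 81 = 2·32 + 17, 32 = 1·17 + 15, 17 = 1·15 + 2, 15 = 7·2 + 1; back-substituting gives 1 = 38·32 − 15·81, so 32⁻¹ ≡ 38 (mod 81).
Then y ↦ 38(y − 53) is a two-sided inverse to g, so every y ∈ ℤ/81ℤ has a preimage.
Hence g is bijective.
Since g is bijective, we compute g⁻¹(42): solve 32x + 53 ≡ 42 (mod 81), i.e. 32x ≡ 70 (mod 81).
Multiplying by 32⁻¹ = 38 gives x ≡ 38·70 = 2660 = 32·81 + 68 ≡ 68 (mod 81).
Check: g(68) = 32·68 + 53 = 2229 = 27·81 + 42 ≡ 42 (mod 81).

68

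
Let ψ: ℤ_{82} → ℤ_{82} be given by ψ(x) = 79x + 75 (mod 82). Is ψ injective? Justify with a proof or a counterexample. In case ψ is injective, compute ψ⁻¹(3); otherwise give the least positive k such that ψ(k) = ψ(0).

If ψ(x_1) = ψ(x_2), then 79x_1 ≡ 79x_2 (mod 82). Because gcd(79, 82) = 1, we may cancel 79 to get x_1 ≡ x_2 (mod 82).
Hence ψ is injective.
We now compute 79⁻¹ mod 82 explicitly. Euclid's algorithm: 82 = 1·79 + 3, 79 = 26·3 + 1; back-substituting gives 1 = 27·79 − 26·82, so 79⁻¹ ≡ 27 (mod 82).
Since ψ is injective, we find ψ⁻¹(3): we need 79x ≡ 3 − 75 ≡ 10 (mod 82). Using 79⁻¹ = 27: x ≡ 27·10 = 270 = 3·82 + 24, so x = 24.
Check: ψ(24) = 79·24 + 75 = 1971 = 24·82 + 3 ≡ 3 (mod 82).

24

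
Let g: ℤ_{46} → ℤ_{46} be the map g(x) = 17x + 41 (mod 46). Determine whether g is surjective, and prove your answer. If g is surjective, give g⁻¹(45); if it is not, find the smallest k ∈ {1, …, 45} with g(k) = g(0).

30

Recall that g is surjective if every y in the codomain equals g(x) for some x in the domain.
Since gcd(17, 46) = 1, 17 is invertible modulo 46. Euclid's algorithm: 46 = 2·17 + 12, 17 = 1·12 + 5, 12 = 2·5 + 2, 5 = 2·2 + 1; back-substituting gives 1 = 19·17 − 7·46, so 17⁻¹ ≡ 19 (mod 46).
Then y ↦ 19(y − 41) is a two-sided inverse to g, so every y ∈ ℤ_{46} has a preimage.
Therefore g is surjective.
Since g is surjective, we find g⁻¹(45): we need 17x ≡ 45 − 41 ≡ 4 (mod 46). Using 17⁻¹ = 19: x ≡ 19·4 = 76 = 1·46 + 30, so x = 30.
Check: g(30) = 17·30 + 41 = 551 = 11·46 + 45 ≡ 45 (mod 46).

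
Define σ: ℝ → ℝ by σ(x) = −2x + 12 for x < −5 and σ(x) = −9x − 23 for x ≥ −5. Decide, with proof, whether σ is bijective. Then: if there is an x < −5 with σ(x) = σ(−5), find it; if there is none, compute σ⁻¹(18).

Both pieces are strictly decreasing (slopes −2 and −9), so each is injective on its own interval.
The left piece maps (−∞, −5) onto (22, ∞); the right piece maps [−5, ∞) onto (−∞, 22].
Since 22 = 22, the images partition ℝ: σ is injective and surjective, hence bijective.
Because the two images are disjoint, no x < −5 has σ(x) = σ(−5), so we compute σ⁻¹(18): 18 lies in (−∞, 22], so solve −9x − 23 = 18: x = (18 + 23)/(−9) = −41/9.

-41/9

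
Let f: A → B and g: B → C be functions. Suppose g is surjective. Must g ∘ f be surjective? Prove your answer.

not surjective

No. Take A = {0}, B = C = {0, 1, 2, 3}, f(0) = 0, and g = identity (surjective).
Then (g ∘ f)(0) = 0, and 3 ∈ C has no preimage under g ∘ f, so g ∘ f is not surjective.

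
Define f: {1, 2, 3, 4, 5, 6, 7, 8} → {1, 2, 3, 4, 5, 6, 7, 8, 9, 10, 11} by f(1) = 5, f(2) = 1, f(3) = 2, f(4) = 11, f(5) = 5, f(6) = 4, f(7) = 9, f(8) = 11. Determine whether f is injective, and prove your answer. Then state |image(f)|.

f(1) = 5 = f(5) with 1 ≠ 5, so f is not injective.
The image of f is {1, 2, 4, 5, 9, 11}, which has 6 elements.

6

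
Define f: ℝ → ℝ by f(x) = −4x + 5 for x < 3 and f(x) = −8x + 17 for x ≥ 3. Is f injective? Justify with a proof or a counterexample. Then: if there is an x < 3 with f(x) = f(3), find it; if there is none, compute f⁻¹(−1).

Both pieces are strictly decreasing (slopes −4 and −8), so each is injective on its own interval.
The left piece maps (−∞, 3) onto (−7, ∞); the right piece maps [3, ∞) onto (−∞, −7].
These images are disjoint, so no value is attained by both pieces. So f is injective.
Because the two images are disjoint, no x < 3 has f(x) = f(3), so we compute f⁻¹(−1): −1 lies in (−7, ∞), so solve −4x + 5 = −1: x = (−1 − 5)/(−4) = 3/2.

3/2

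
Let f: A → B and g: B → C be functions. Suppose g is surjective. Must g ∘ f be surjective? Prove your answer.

not surjective

No. Take A = {0}, B = C = {0, 1, 2, 3, 4}, f(0) = 0, and g = identity (surjective).
Then (g ∘ f)(0) = 0, and 4 ∈ C has no preimage under g ∘ f, so g ∘ f is not surjective.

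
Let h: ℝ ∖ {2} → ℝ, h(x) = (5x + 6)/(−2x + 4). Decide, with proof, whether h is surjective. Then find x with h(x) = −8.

If h(x) = −5/2, cross-multiplying gives −2(5x + 6) = 5(−2x + 4), which simplifies to −12 = 20 — false.  So −5/2 has no preimage and h is not surjective.
Solving h(x) = −8: cross-multiplying gives 5x + 6 = −8(−2x + 4), which rearranges to −11x = −38, so x = 38/11.

38/11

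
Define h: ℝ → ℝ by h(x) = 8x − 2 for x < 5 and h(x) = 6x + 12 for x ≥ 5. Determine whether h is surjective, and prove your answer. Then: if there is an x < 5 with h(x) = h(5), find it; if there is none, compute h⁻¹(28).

Both pieces are strictly increasing (slopes 8 and 6), so each is injective on its own interval.
The left piece maps (−∞, 5) onto (−∞, 38); the right piece maps [5, ∞) onto [42, ∞).
The union (−∞, 38) ∪ [42, ∞) omits the interval between 38 and 42; in particular 38 has no preimage. So h is not surjective.
Because the two images are disjoint, no x < 5 has h(x) = h(5), so we compute h⁻¹(28): 28 lies in (−∞, 38), so solve 8x − 2 = 28: x = (28 + 2)/8 = 15/4.

15/4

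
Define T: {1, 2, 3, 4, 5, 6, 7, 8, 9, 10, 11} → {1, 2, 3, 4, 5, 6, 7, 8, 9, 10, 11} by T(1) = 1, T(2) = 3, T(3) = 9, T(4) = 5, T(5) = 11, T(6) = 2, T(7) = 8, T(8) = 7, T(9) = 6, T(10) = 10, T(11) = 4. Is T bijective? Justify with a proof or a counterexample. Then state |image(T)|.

11

The values 1, 3, 9, 5, 11, 2, 8, 7, 6, 10, 4 are a permutation of {1, 2, 3, 4, 5, 6, 7, 8, 9, 10, 11}: each element appears exactly once.
So T is injective and surjective, hence bijective.
The image of T is {1, 2, 3, 4, 5, 6, 7, 8, 9, 10, 11}, which has 11 elements.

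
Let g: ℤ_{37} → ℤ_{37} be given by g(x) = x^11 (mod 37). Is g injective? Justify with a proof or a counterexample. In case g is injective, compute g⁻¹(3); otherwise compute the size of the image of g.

Since 37 is prime, the nonzero elements of ℤ_{37} form a cyclic group of order 36.
As gcd(11, 36) = 1, raising to the 11th power is a bijection on this group: if a^11 ≡ b^11 then (ab^{−1})^11 = 1, and the only element of order dividing gcd(11, 36) = 1 is 1, so a = b.
With g(0) = 0 this makes g injective on all of ℤ_{37}, hence bijective (finite equal-size domain and codomain). In particular g is injective.
Since g is injective, we find the preimage of 3. The inverse of x ↦ x^11 on (ℤ_{37})^× is x ↦ x^23, because 11·23 = 253 = 7·36 + 1 ≡ 1 (mod 36) and x^{36} = 1 for x ≠ 0 (Fermat). So g⁻¹(3) = 3^23 mod 37.
Repeated squaring mod 37: 3^1 ≡ 3, 3^2 ≡ 3² = 9, 3^4 ≡ 9² = 81 ≡ 7, 3^8 ≡ 7² = 49 ≡ 12, 3^16 ≡ 12² = 144 ≡ 33. Since 23 = 16 + 4 + 2 + 1, 3^23 ≡ 33·7·9·3: 33·7 = 231 ≡ 9, then 9·9 = 81 ≡ 7, then 7·3 = 21. So 3^23 ≡ 21 (mod 37).
Hence g⁻¹(3) = 21.

21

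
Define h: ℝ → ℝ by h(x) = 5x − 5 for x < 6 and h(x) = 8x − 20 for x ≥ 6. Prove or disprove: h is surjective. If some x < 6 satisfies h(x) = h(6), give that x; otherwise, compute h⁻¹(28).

Both pieces are strictly increasing (slopes 5 and 8), so each is injective on its own interval.
The left piece maps (−∞, 6) onto (−∞, 25); the right piece maps [6, ∞) onto [28, ∞).
The union (−∞, 25) ∪ [28, ∞) omits the interval between 25 and 28; in particular 25 has no preimage. So h is not surjective.
Because the two images are disjoint, no x < 6 has h(x) = h(6), so we compute h⁻¹(28): 28 lies in [28, ∞), so solve 8x − 20 = 28: x = (28 + 20)/8 = 6.

6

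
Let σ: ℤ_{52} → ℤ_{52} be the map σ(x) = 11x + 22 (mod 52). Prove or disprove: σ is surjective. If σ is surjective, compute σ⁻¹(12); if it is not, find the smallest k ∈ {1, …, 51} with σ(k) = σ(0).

18

Since gcd(11, 52) = 1, 11 is invertible modulo 52. Euclid's algorithm: 52 = 4·11 + 8, 11 = 1·8 + 3, 8 = 2·3 + 2, 3 = 1·2 + 1; back-substituting gives 1 = 19·11 − 4·52, so 11⁻¹ ≡ 19 (mod 52).
For any y ∈ ℤ_{52}, x = 19(y − 22) mod 52 satisfies σ(x) = 11·19(y − 22) + 22 ≡ y (since 11·19 ≡ 1 mod 52). So every y has a preimage.
Hence σ is surjective.
Since σ is surjective, we compute σ⁻¹(12): solve 11x + 22 ≡ 12 (mod 52), i.e. 11x ≡ 42 (mod 52).
Multiplying by 11⁻¹ = 19 gives x ≡ 19·42 = 798 = 15·52 + 18 ≡ 18 (mod 52).
Check: σ(18) = 11·18 + 22 = 220 = 4·52 + 12 ≡ 12 (mod 52).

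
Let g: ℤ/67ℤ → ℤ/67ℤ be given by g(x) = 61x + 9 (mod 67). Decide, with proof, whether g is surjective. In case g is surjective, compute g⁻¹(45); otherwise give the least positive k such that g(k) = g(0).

61

By definition, surjectivity means every element of the codomain has a preimage under g.
Since gcd(61, 67) = 1, 61 is invertible modulo 67. Euclid's algorithm: 67 = 1·61 + 6, 61 = 10·6 + 1; back-substituting gives 1 = 11·61 − 10·67, so 61⁻¹ ≡ 11 (mod 67).
Then y ↦ 11(y − 9) is a two-sided inverse to g, so every y ∈ ℤ/67ℤ has a preimage.
So g is surjective.
Since g is surjective, we find g⁻¹(45): we need 61x ≡ 45 − 9 ≡ 36 (mod 67). Using 61⁻¹ = 11: x ≡ 11·36 = 396 = 5·67 + 61, so x = 61.
Check: g(61) = 61·61 + 9 = 3730 = 55·67 + 45 ≡ 45 (mod 67).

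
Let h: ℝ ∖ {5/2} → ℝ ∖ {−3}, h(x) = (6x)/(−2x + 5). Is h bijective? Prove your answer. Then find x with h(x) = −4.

Suppose h(a) = h(b). Cross-multiplying: (6a)(−2b + 5) = (6b)(−2a + 5).
Expanding both sides and cancelling the symmetric terms leaves 30·(a − b) = 0. Since 30 ≠ 0, a = b. Thus h is injective.
For any y ≠ −3, solving y(−2x + 5) = 6x for x gives a well-defined x ≠ 5/2. So h is surjective.
Hence h is bijective.
Solving h(x) = −4: cross-multiplying gives 6x = −4(−2x + 5), which rearranges to −2x = −20, so x = 10.

10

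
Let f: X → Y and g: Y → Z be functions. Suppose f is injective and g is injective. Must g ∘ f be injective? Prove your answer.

Suppose (g ∘ f)(u) = (g ∘ f)(v), i.e. g(f(u)) = g(f(v)).
Since g is injective, f(u) = f(v). Since f is injective, u = v. Hence g ∘ f is injective.

injective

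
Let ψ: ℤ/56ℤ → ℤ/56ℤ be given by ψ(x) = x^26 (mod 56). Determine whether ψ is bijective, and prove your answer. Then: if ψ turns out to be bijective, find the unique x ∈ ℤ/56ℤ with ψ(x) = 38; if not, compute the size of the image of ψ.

8

ψ(6): Repeated squaring mod 56: 6^1 ≡ 6, 6^2 ≡ 6² = 36, 6^4 ≡ 36² = 1296 ≡ 8, 6^8 ≡ 8² = 64 ≡ 8, 6^16 ≡ 8² = 64 ≡ 8. Since 26 = 16 + 8 + 2, 6^26 ≡ 8·8·36: 8·8 = 64 ≡ 8, then 8·36 = 288 ≡ 8. So 6^26 ≡ 8 (mod 56).
ψ(8): Repeated squaring mod 56: 8^1 ≡ 8, 8^2 ≡ 8² = 64 ≡ 8, 8^4 ≡ 8² = 64 ≡ 8, 8^8 ≡ 8² = 64 ≡ 8, 8^16 ≡ 8² = 64 ≡ 8. Since 26 = 16 + 8 + 2, 8^26 ≡ 8·8·8: 8·8 = 64 ≡ 8, then 8·8 = 64 ≡ 8. So 8^26 ≡ 8 (mod 56).
So ψ(6) = ψ(8) = 8 while 6 ≠ 8, hence ψ is not injective, hence not bijective.
Since ψ is not bijective, we determine |image(ψ)|. Computing x^26 mod 56 for each x (by repeated squaring, reducing mod 56 at every step), the values ψ(0), ψ(1), …, ψ(55) are: 0, 1, 32, 9, 16, 25, 8, 49, 8, 25, 16, 9, 32, 1, 0, 1, 32, 9, 16, 25, 8, 49, 8, 25, 16, 9, 32, 1, 0, 1, 32, 9, 16, 25, 8, 49, 8, 25, 16, 9, 32, 1, 0, 1, 32, 9, 16, 25, 8, 49, 8, 25, 16, 9, 32, 1.
The distinct values are {0, 1, 8, 9, 16, 25, 32, 49}; there are 8 of them.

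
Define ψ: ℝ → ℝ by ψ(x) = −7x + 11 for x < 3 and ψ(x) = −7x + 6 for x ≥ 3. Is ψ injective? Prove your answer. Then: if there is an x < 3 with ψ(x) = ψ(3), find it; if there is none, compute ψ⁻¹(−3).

2

Both pieces are strictly decreasing (slopes −7 and −7), so each is injective on its own interval.
The left piece maps (−∞, 3) onto (−10, ∞); the right piece maps [3, ∞) onto (−∞, −15].
These images are disjoint, so no value is attained by both pieces. Hence ψ is injective.
Because the two images are disjoint, no x < 3 has ψ(x) = ψ(3), so we compute ψ⁻¹(−3): −3 lies in (−10, ∞), so solve −7x + 11 = −3: x = (−3 − 11)/(−7) = 2.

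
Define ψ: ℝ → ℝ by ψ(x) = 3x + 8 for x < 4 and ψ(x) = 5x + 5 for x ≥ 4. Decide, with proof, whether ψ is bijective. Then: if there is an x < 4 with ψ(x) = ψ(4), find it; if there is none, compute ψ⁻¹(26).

21/5

Both pieces are strictly increasing (slopes 3 and 5), so each is injective on its own interval.
The left piece maps (−∞, 4) onto (−∞, 20); the right piece maps [4, ∞) onto [25, ∞).
The images leave a gap (20 has no preimage), so ψ is not surjective, hence not bijective.
Because the two images are disjoint, no x < 4 has ψ(x) = ψ(4), so we compute ψ⁻¹(26): 26 lies in [25, ∞), so solve 5x + 5 = 26: x = (26 − 5)/5 = 21/5.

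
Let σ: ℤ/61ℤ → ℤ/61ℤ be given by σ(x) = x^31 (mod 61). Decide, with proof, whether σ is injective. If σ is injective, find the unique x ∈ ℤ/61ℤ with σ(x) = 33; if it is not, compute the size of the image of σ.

28

Since 61 is prime, the nonzero elements of ℤ/61ℤ form a cyclic group of order 60.
As gcd(31, 60) = 1, raising to the 31st power is a bijection on this group: if u^31 ≡ v^31 then (uv^{−1})^31 = 1, and the only element of order dividing gcd(31, 60) = 1 is 1, so u = v.
With σ(0) = 0 this makes σ injective on all of ℤ/61ℤ, hence bijective (finite equal-size domain and codomain). In particular σ is injective.
Since σ is injective, we find the preimage of 33. The inverse of x ↦ x^31 on (ℤ/61ℤ)^× is x ↦ x^31, because 31·31 = 961 = 16·60 + 1 ≡ 1 (mod 60) and x^{60} = 1 for x ≠ 0 (Fermat). So σ⁻¹(33) = 33^31 mod 61.
Repeated squaring mod 61: 33^1 ≡ 33, 33^2 ≡ 33² = 1089 ≡ 52, 33^4 ≡ 52² = 2704 ≡ 20, 33^8 ≡ 20² = 400 ≡ 34, 33^16 ≡ 34² = 1156 ≡ 58. Since 31 = 16 + 8 + 4 + 2 + 1, 33^31 ≡ 58·34·20·52·33: 58·34 = 1972 ≡ 20, then 20·20 = 400 ≡ 34, then 34·52 = 1768 ≡ 60, then 60·33 = 1980 ≡ 28. So 33^31 ≡ 28 (mod 61).
Hence σ⁻¹(33) = 28.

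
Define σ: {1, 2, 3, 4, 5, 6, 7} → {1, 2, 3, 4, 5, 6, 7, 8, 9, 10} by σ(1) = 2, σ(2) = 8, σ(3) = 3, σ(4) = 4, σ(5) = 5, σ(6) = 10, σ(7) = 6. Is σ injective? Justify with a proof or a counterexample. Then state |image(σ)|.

7

The values σ(1), …, σ(7) are 2, 8, 3, 4, 5, 10, 6 — all distinct.
So σ(a) = σ(b) only when a = b, and σ is injective.
The image of σ is {2, 3, 4, 5, 6, 8, 10}, which has 7 elements.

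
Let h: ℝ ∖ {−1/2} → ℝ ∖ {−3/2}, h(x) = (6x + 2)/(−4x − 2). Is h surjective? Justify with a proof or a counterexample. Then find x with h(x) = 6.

For any y ≠ −3/2, solving y(−4x − 2) = 6x + 2 for x gives a well-defined x ≠ −1/2. So h is surjective.
Solving h(x) = 6: cross-multiplying gives 6x + 2 = 6(−4x − 2), which rearranges to 30x = −14, so x = −7/15.

-7/15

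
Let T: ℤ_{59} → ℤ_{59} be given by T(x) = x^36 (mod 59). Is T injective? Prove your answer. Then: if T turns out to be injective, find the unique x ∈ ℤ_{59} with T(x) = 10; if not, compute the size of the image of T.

30

T(29): Repeated squaring mod 59: 29^1 ≡ 29, 29^2 ≡ 29² = 841 ≡ 15, 29^4 ≡ 15² = 225 ≡ 48, 29^8 ≡ 48² = 2304 ≡ 3, 29^16 ≡ 3² = 9, 29^32 ≡ 9² = 81 ≡ 22. Since 36 = 32 + 4, 29^36 ≡ 22·48: 22·48 = 1056 ≡ 53. So 29^36 ≡ 53 (mod 59).
T(30): Repeated squaring mod 59: 30^1 ≡ 30, 30^2 ≡ 30² = 900 ≡ 15, 30^4 ≡ 15² = 225 ≡ 48, 30^8 ≡ 48² = 2304 ≡ 3, 30^16 ≡ 3² = 9, 30^32 ≡ 9² = 81 ≡ 22. Since 36 = 32 + 4, 30^36 ≡ 22·48: 22·48 = 1056 ≡ 53. So 30^36 ≡ 53 (mod 59).
So T(29) = T(30) = 53 while 29 ≠ 30, thus T is not injective.
Since T is not injective, we determine |image(T)|. Computing x^36 mod 59 for each x (by repeated squaring, reducing mod 59 at every step), the values T(0), T(1), …, T(58) are: 0, 1, 49, 4, 41, 9, 19, 21, 3, 16, 28, 57, 46, 48, 26, 36, 29, 45, 17, 27, 15, 25, 20, 7, 12, 22, 51, 5, 35, 53, 53, 35, 5, 51, 22, 12, 7, 20, 25, 15, 27, 17, 45, 29, 36, 26, 48, 46, 57, 28, 16, 3, 21, 19, 9, 41, 4, 49, 1.
The distinct values are {0, 1, 3, 4, 5, 7, 9, 12, 15, 16, 17, 19, 20, 21, 22, 25, 26, 27, 28, 29, 35, 36, 41, 45, 46, 48, 49, 51, 53, 57}; there are 30 of them.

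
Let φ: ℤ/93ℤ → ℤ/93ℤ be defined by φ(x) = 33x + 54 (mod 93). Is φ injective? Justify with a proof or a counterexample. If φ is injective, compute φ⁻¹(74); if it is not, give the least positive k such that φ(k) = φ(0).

31

By definition, injectivity means: for all s, t in the domain, φ(s) = φ(t) implies s = t.
We have gcd(33, 93) = 3 > 1. Taking s = 0 and t = 31: φ(0) = 54 and φ(31) = 33·31 + 54 = 1077 ≡ 54 (mod 93).
So φ(0) = φ(31) while 0 ≠ 31, therefore φ is not injective.
Since φ is not injective, we find the least positive k with φ(k) = φ(0): this means 33k ≡ 0 (mod 93), i.e. 93 ∣ 33k. Since gcd(33, 93) = 3, dividing through by 3 this holds exactly when 31 ∣ 11k, and as gcd(11, 31) = 1, exactly when 31 ∣ k.
The smallest positive such k is 31.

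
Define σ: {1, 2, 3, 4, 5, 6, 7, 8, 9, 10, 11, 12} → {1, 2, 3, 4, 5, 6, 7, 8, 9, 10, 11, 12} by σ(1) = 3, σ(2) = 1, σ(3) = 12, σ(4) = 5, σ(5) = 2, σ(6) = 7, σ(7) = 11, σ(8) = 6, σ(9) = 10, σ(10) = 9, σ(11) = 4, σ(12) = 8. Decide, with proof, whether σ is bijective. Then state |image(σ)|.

The values 3, 1, 12, 5, 2, 7, 11, 6, 10, 9, 4, 8 are a permutation of {1, 2, 3, 4, 5, 6, 7, 8, 9, 10, 11, 12}: each element appears exactly once.
So σ is injective and surjective, hence bijective.
The image of σ is {1, 2, 3, 4, 5, 6, 7, 8, 9, 10, 11, 12}, which has 12 elements.

12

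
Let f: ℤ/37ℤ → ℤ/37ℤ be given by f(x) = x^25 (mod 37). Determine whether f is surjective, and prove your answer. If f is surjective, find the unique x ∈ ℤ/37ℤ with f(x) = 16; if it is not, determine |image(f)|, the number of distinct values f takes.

Since 37 is prime, the nonzero elements of ℤ/37ℤ form a cyclic group of order 36.
As gcd(25, 36) = 1, raising to the 25th power is a bijection on this group: if u^25 ≡ v^25 then (uv^{−1})^25 = 1, and the only element of order dividing gcd(25, 36) = 1 is 1, so u = v.
With f(0) = 0 this makes f injective on all of ℤ/37ℤ, hence bijective (finite equal-size domain and codomain). In particular f is surjective.
Since f is surjective, we find the preimage of 16. The inverse of x ↦ x^25 on (ℤ/37ℤ)^× is x ↦ x^13, because 25·13 = 325 = 9·36 + 1 ≡ 1 (mod 36) and x^{36} = 1 for x ≠ 0 (Fermat). So f⁻¹(16) = 16^13 mod 37.
Repeated squaring mod 37: 16^1 ≡ 16, 16^2 ≡ 16² = 256 ≡ 34, 16^4 ≡ 34² = 1156 ≡ 9, 16^8 ≡ 9² = 81 ≡ 7. Since 13 = 8 + 4 + 1, 16^13 ≡ 7·9·16: 7·9 = 63 ≡ 26, then 26·16 = 416 ≡ 9. So 16^13 ≡ 9 (mod 37).
Hence f⁻¹(16) = 9.

9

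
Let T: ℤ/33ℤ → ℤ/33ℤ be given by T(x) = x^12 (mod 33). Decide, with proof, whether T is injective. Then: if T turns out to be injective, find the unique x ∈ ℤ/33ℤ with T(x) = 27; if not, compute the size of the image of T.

12

T(4): Repeated squaring mod 33: 4^1 ≡ 4, 4^2 ≡ 4² = 16, 4^4 ≡ 16² = 256 ≡ 25, 4^8 ≡ 25² = 625 ≡ 31. Since 12 = 8 + 4, 4^12 ≡ 31·25: 31·25 = 775 ≡ 16. So 4^12 ≡ 16 (mod 33).
T(7): Repeated squaring mod 33: 7^1 ≡ 7, 7^2 ≡ 7² = 49 ≡ 16, 7^4 ≡ 16² = 256 ≡ 25, 7^8 ≡ 25² = 625 ≡ 31. Since 12 = 8 + 4, 7^12 ≡ 31·25: 31·25 = 775 ≡ 16. So 7^12 ≡ 16 (mod 33).
So T(4) = T(7) = 16 while 4 ≠ 7, so T is not injective.
Since T is not injective, we determine |image(T)|. Computing x^12 mod 33 for each x (by repeated squaring, reducing mod 33 at every step), the values T(0), T(1), …, T(32) are: 0, 1, 4, 9, 16, 25, 3, 16, 31, 15, 1, 22, 12, 4, 31, 27, 25, 25, 27, 31, 4, 12, 22, 1, 15, 31, 16, 3, 25, 16, 9, 4, 1.
The distinct values are {0, 1, 3, 4, 9, 12, 15, 16, 22, 25, 27, 31}; there are 12 of them.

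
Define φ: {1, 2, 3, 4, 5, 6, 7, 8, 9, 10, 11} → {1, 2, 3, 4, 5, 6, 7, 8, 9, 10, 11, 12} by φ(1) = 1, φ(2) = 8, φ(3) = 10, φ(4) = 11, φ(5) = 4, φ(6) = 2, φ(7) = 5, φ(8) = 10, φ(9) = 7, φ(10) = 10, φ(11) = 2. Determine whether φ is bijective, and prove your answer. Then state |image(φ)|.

φ(3) = 10 = φ(8) with 3 ≠ 8, so φ is not injective, hence not bijective.
The image of φ is {1, 2, 4, 5, 7, 8, 10, 11}, which has 8 elements.

8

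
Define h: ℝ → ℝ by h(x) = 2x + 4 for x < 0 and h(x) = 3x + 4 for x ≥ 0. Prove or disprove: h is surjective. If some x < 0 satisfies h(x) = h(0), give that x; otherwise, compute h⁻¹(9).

5/3

Both pieces are strictly increasing (slopes 2 and 3), so each is injective on its own interval.
The left piece maps (−∞, 0) onto (−∞, 4); the right piece maps [0, ∞) onto [4, ∞).
These images together cover ℝ, so h is surjective.
Because the two images are disjoint, no x < 0 has h(x) = h(0), so we compute h⁻¹(9): 9 lies in [4, ∞), so solve 3x + 4 = 9: x = (9 − 4)/3 = 5/3.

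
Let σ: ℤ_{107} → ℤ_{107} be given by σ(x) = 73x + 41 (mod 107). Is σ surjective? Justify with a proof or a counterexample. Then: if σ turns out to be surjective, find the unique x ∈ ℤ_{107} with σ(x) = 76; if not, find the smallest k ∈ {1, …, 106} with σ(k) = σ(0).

21

By definition, σ is surjective if every y in the codomain equals σ(x) for some x in the domain.
Since gcd(73, 107) = 1, 73 is invertible modulo 107. Euclid's algorithm: 107 = 1·73 + 34, 73 = 2·34 + 5, 34 = 6·5 + 4, 5 = 1·4 + 1; back-substituting gives 1 = 22·73 − 15·107, so 73⁻¹ ≡ 22 (mod 107).
Then y ↦ 22(y − 41) is a two-sided inverse to σ, so every y ∈ ℤ_{107} has a preimage.
Therefore σ is surjective.
Since σ is surjective, we compute σ⁻¹(76): solve 73x + 41 ≡ 76 (mod 107), i.e. 73x ≡ 35 (mod 107).
Multiplying by 73⁻¹ = 22 gives x ≡ 22·35 = 770 = 7·107 + 21 ≡ 21 (mod 107).
Check: σ(21) = 73·21 + 41 = 1574 = 14·107 + 76 ≡ 76 (mod 107).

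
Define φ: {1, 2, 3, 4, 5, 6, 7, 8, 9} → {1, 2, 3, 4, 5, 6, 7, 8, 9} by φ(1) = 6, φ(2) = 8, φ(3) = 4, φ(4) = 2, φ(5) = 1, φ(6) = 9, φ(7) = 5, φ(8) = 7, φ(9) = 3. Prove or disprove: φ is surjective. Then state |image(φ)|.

Every element of the codomain has a preimage: 1 = φ(5), 2 = φ(4), 3 = φ(9), 4 = φ(3), 5 = φ(7), 6 = φ(1), 7 = φ(8), 8 = φ(2), 9 = φ(6).
Hence φ is surjective.
The image of φ is {1, 2, 3, 4, 5, 6, 7, 8, 9}, which has 9 elements.

9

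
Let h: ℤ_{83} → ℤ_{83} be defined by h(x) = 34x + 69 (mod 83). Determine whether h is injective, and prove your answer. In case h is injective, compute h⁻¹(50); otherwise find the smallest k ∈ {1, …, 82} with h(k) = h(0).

Recall that injectivity means: for all a, b in the domain, h(a) = h(b) implies a = b.
If h(a) = h(b), then 34a ≡ 34b (mod 83). Because gcd(34, 83) = 1, we may cancel 34 to get a ≡ b (mod 83).
Hence h is injective.
We now compute 34⁻¹ mod 83 explicitly. Euclid's algorithm: 83 = 2·34 + 15, 34 = 2·15 + 4, 15 = 3·4 + 3, 4 = 1·3 + 1; back-substituting gives 1 = 22·34 − 9·83, so 34⁻¹ ≡ 22 (mod 83).
Since h is injective, we find h⁻¹(50): we need 34x ≡ 50 − 69 ≡ 64 (mod 83). Using 34⁻¹ = 22: x ≡ 22·64 = 1408 = 16·83 + 80, so x = 80.
Check: h(80) = 34·80 + 69 = 2789 = 33·83 + 50 ≡ 50 (mod 83).

80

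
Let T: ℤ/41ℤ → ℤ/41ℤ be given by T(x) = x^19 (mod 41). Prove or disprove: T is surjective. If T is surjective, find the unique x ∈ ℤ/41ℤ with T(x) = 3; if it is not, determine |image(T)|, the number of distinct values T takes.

27

Since 41 is prime, the nonzero elements of ℤ/41ℤ form a cyclic group of order 40.
As gcd(19, 40) = 1, raising to the 19th power is a bijection on this group: if u^19 ≡ v^19 then (uv^{−1})^19 = 1, and the only element of order dividing gcd(19, 40) = 1 is 1, so u = v.
With T(0) = 0 this makes T injective on all of ℤ/41ℤ, hence bijective (finite equal-size domain and codomain). In particular T is surjective.
Since T is surjective, we find the preimage of 3. The inverse of x ↦ x^19 on (ℤ/41ℤ)^× is x ↦ x^19, because 19·19 = 361 = 9·40 + 1 ≡ 1 (mod 40) and x^{40} = 1 for x ≠ 0 (Fermat). So T⁻¹(3) = 3^19 mod 41.
Repeated squaring mod 41: 3^1 ≡ 3, 3^2 ≡ 3² = 9, 3^4 ≡ 9² = 81 ≡ 40, 3^8 ≡ 40² = 1600 ≡ 1, 3^16 ≡ 1² = 1. Since 19 = 16 + 2 + 1, 3^19 ≡ 1·9·3: 1·9 = 9, then 9·3 = 27. So 3^19 ≡ 27 (mod 41).
Hence T⁻¹(3) = 27.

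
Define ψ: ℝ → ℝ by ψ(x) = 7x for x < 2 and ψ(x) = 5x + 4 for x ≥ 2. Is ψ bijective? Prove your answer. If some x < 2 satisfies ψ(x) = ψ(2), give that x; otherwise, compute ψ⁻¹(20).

Both pieces are strictly increasing (slopes 7 and 5), so each is injective on its own interval.
The left piece maps (−∞, 2) onto (−∞, 14); the right piece maps [2, ∞) onto [14, ∞).
Since 14 = 14, the images partition ℝ: ψ is injective and surjective, hence bijective.
Because the two images are disjoint, no x < 2 has ψ(x) = ψ(2), so we compute ψ⁻¹(20): 20 lies in [14, ∞), so solve 5x + 4 = 20: x = (20 − 4)/5 = 16/5.

16/5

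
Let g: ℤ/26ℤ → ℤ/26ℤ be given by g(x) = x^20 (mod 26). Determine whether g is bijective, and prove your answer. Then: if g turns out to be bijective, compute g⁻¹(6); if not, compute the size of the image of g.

g(1) = 1^20 = 1.
g(5): Repeated squaring mod 26: 5^1 ≡ 5, 5^2 ≡ 5² = 25, 5^4 ≡ 25² = 625 ≡ 1, 5^8 ≡ 1² = 1, 5^16 ≡ 1² = 1. Since 20 = 16 + 4, 5^20 ≡ 1·1: 1·1 = 1. So 5^20 ≡ 1 (mod 26).
So g(1) = g(5) = 1 while 1 ≠ 5, thus g is not injective, hence not bijective.
Since g is not bijective, we determine |image(g)|. Computing x^20 mod 26 for each x (by repeated squaring, reducing mod 26 at every step), the values g(0), g(1), …, g(25) are: 0, 1, 22, 9, 16, 1, 16, 3, 14, 3, 22, 9, 14, 13, 14, 9, 22, 3, 14, 3, 16, 1, 16, 9, 22, 1.
The distinct values are {0, 1, 3, 9, 13, 14, 16, 22}; there are 8 of them.

8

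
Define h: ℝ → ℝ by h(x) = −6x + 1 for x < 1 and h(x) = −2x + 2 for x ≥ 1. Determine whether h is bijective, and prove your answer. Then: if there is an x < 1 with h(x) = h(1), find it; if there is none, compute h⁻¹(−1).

Both pieces are strictly decreasing (slopes −6 and −2), so each is injective on its own interval.
The left piece maps (−∞, 1) onto (−5, ∞); the right piece maps [1, ∞) onto (−∞, 0].
These images overlap. In particular h(1) = 0 (right piece), and solving −6x + 1 = 0 on the left piece gives x = 1/6 < 1.
So h(1/6) = h(1) with 1/6 ≠ 1, and h is not injective, hence not bijective. This x = 1/6 is the requested value below 1.

1/6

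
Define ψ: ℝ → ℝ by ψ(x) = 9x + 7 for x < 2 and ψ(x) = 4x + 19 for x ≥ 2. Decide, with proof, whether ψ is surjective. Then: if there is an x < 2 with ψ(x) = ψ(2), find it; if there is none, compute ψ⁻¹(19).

4/3

Both pieces are strictly increasing (slopes 9 and 4), so each is injective on its own interval.
The left piece maps (−∞, 2) onto (−∞, 25); the right piece maps [2, ∞) onto [27, ∞).
The union (−∞, 25) ∪ [27, ∞) omits the interval between 25 and 27; in particular 25 has no preimage. So ψ is not surjective.
Because the two images are disjoint, no x < 2 has ψ(x) = ψ(2), so we compute ψ⁻¹(19): 19 lies in (−∞, 25), so solve 9x + 7 = 19: x = (19 − 7)/9 = 4/3.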